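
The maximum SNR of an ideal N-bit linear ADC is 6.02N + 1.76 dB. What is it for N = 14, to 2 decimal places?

86.04 dB

6.02 × 14 + 1.76 = 86.04 dB.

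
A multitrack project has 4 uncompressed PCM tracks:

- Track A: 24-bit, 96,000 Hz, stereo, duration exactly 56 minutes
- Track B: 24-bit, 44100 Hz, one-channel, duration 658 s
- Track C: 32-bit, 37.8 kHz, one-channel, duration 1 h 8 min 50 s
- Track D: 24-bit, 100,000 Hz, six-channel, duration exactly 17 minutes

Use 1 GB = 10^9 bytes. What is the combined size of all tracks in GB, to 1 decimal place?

Track A: exactly 56 minutes = 3,360 s; 96,000 × 3,360 × 3 × 2 = 1,935,360,000 bytes.
Track B: 44,100 × 658 × 3 × 1 = 87,053,400 bytes.
Track C: 1 h 8 min 50 s = 4,130 s; 37,800 × 4,130 × 4 × 1 = 624,456,000 bytes.
Track D: exactly 17 minutes = 1,020 s; 100,000 × 1,020 × 3 × 6 = 1,836,000,000 bytes.
Total = 4,482,869,400 bytes = 4.5 GB.

4.5 GB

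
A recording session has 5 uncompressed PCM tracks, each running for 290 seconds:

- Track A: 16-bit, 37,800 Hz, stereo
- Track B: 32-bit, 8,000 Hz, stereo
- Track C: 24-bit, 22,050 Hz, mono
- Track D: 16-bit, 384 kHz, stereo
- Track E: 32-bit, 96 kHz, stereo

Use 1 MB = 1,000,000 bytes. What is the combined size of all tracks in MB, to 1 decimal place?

749.8 MB

Track A: 37,800 × 290 × 2 × 2 = 43,848,000 bytes.
Track B: 8,000 × 290 × 4 × 2 = 18,560,000 bytes.
Track C: 22,050 × 290 × 3 × 1 = 19,183,500 bytes.
Track D: 384,000 × 290 × 2 × 2 = 445,440,000 bytes.
Track E: 96,000 × 290 × 4 × 2 = 222,720,000 bytes.
Total = 749,751,500 bytes = 749.8 MB.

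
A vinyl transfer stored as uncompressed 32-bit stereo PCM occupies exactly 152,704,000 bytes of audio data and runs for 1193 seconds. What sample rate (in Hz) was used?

Bytes = sample_rate × seconds × bytes_per_sample × channels.
sample_rate = 152,704,000 / (1,193 × 4 × 2) = 152,704,000 / 9,544 = 16,000 Hz.

16,000 Hz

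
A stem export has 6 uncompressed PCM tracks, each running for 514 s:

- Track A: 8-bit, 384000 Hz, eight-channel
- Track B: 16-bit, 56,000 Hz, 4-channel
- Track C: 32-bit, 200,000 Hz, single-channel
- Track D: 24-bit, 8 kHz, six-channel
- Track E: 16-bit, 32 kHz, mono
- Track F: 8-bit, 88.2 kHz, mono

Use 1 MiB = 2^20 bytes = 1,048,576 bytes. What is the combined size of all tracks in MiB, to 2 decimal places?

Track A: 384,000 × 514 × 1 × 8 = 1,579,008,000 bytes.
Track B: 56,000 × 514 × 2 × 4 = 230,272,000 bytes.
Track C: 200,000 × 514 × 4 × 1 = 411,200,000 bytes.
Track D: 8,000 × 514 × 3 × 6 = 74,016,000 bytes.
Track E: 32,000 × 514 × 2 × 1 = 32,896,000 bytes.
Track F: 88,200 × 514 × 1 × 1 = 45,334,800 bytes.
Total = 2,372,726,800 bytes = 2262.81 MiB.

2262.81 MiB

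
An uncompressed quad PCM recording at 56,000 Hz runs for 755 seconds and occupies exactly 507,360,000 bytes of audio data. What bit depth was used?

Bytes per sample = 507,360,000 / (56,000 × 755 × 4) = 507,360,000 / 169,120,000 = 3.
Bit depth = 3 × 8 = 24 bits.

24 bits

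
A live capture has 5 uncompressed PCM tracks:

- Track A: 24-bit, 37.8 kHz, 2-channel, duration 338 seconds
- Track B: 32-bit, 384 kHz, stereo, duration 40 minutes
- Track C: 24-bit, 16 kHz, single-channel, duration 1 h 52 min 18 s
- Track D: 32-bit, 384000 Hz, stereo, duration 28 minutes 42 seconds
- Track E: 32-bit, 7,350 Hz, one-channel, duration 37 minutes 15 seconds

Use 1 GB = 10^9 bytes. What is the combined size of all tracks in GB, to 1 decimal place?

13.1 GB

Track A: 37,800 × 338 × 3 × 2 = 76,658,400 bytes.
Track B: 40 minutes = 2,400 s; 384,000 × 2,400 × 4 × 2 = 7,372,800,000 bytes.
Track C: 1 h 52 min 18 s = 6,738 s; 16,000 × 6,738 × 3 × 1 = 323,424,000 bytes.
Track D: 28 minutes 42 seconds = 1,722 s; 384,000 × 1,722 × 4 × 2 = 5,289,984,000 bytes.
Track E: 37 minutes 15 seconds = 2,235 s; 7,350 × 2,235 × 4 × 1 = 65,709,000 bytes.
Total = 13,128,575,400 bytes = 13.1 GB.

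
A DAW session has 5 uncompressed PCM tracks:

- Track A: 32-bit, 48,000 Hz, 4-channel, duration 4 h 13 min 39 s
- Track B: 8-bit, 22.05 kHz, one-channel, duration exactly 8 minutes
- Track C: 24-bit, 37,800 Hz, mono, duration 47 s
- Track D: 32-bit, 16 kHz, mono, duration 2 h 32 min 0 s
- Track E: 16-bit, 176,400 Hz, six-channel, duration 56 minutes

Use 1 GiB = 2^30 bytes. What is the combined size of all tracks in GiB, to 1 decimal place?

Track A: 4 h 13 min 39 s = 15,219 s; 48,000 × 15,219 × 4 × 4 = 11,688,192,000 bytes.
Track B: exactly 8 minutes = 480 s; 22,050 × 480 × 1 × 1 = 10,584,000 bytes.
Track C: 37,800 × 47 × 3 × 1 = 5,329,800 bytes.
Track D: 2 h 32 min 0 s = 9,120 s; 16,000 × 9,120 × 4 × 1 = 583,680,000 bytes.
Track E: 56 minutes = 3,360 s; 176,400 × 3,360 × 2 × 6 = 7,112,448,000 bytes.
Total = 19,400,233,800 bytes = 18.1 GiB.

18.1 GiB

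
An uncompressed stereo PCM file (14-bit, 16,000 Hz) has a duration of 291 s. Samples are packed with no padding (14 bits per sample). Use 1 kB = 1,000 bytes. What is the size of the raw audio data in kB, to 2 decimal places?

16296.00 kB

Bits = 16,000 × 291 × 14 × 2 = 130,368,000 bits = 16,296,000 bytes.
16,296,000 / 1,000 = 16296.00 kB.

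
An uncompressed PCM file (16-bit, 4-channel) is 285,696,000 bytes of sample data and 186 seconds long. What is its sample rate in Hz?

Bytes = sample_rate × seconds × bytes_per_sample × channels.
sample_rate = 285,696,000 / (186 × 2 × 4) = 285,696,000 / 1,488 = 192,000 Hz.

192,000 Hz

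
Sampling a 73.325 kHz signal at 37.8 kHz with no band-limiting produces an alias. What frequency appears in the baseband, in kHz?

2.275 kHz

Nyquist = 37,800/2 = 18,900 Hz; 73,325 Hz exceeds it.
Alias = |73,325 − 2×37,800| = |73,325 − 75,600| = 2,275 Hz = 2.275 kHz.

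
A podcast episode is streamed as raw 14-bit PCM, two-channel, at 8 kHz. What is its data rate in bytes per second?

Bit rate = 8,000 × 14 × 2 = 224,000 bits/s.
224,000 / 8 = 28,000 bytes/s.

28,000 bytes/s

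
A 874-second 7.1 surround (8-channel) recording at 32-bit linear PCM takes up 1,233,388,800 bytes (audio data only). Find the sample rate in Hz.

44,100 Hz

Bytes = sample_rate × seconds × bytes_per_sample × channels.
sample_rate = 1,233,388,800 / (874 × 4 × 8) = 1,233,388,800 / 27,968 = 44,100 Hz.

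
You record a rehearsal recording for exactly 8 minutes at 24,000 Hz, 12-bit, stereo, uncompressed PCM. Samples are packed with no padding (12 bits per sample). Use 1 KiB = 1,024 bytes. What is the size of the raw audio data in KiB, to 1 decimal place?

Duration = exactly 8 minutes = 480 s.
Bits = 24,000 × 480 × 12 × 2 = 276,480,000 bits = 34,560,000 bytes.
34,560,000 / 1,024 = 33750.0 KiB.

33750.0 KiB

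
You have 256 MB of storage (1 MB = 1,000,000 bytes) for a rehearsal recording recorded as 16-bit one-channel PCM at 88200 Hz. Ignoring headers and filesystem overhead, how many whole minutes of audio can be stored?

24 minutes

Uncompressed byte rate = 88,200 × 2 × 1 = 176,400 bytes/s.
Capacity = 256 × 1,000,000 = 256,000,000 bytes.
256,000,000 / 176,400 ≈ 1451.25 s → 24 minutes.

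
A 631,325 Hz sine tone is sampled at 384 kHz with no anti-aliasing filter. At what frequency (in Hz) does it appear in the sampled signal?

136,675 Hz

Nyquist = 384,000/2 = 192,000 Hz; 631,325 Hz exceeds it.
Alias = |631,325 − 2×384,000| = |631,325 − 768,000| = 136,675 Hz.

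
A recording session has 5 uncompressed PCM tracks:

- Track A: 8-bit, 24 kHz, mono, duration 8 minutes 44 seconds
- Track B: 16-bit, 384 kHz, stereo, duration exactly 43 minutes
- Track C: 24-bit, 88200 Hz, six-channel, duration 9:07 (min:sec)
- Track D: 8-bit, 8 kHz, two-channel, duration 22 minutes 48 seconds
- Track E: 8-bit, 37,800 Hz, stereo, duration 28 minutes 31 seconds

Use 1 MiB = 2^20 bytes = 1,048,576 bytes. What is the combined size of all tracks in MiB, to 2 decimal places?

4763.71 MiB

Track A: 8 minutes 44 seconds = 524 s; 24,000 × 524 × 1 × 1 = 12,576,000 bytes.
Track B: exactly 43 minutes = 2,580 s; 384,000 × 2,580 × 2 × 2 = 3,962,880,000 bytes.
Track C: 9:07 (min:sec) = 547 s; 88,200 × 547 × 3 × 6 = 868,417,200 bytes.
Track D: 22 minutes 48 seconds = 1,368 s; 8,000 × 1,368 × 1 × 2 = 21,888,000 bytes.
Track E: 28 minutes 31 seconds = 1,711 s; 37,800 × 1,711 × 1 × 2 = 129,351,600 bytes.
Total = 4,995,112,800 bytes = 4763.71 MiB.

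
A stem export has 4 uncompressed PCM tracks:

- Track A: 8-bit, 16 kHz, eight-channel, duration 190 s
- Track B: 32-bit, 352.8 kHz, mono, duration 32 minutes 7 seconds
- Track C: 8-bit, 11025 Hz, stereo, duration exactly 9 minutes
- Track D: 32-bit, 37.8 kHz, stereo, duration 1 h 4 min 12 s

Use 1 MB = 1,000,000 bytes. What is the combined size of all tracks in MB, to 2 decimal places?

3920.45 MB

Track A: 16,000 × 190 × 1 × 8 = 24,320,000 bytes.
Track B: 32 minutes 7 seconds = 1,927 s; 352,800 × 1,927 × 4 × 1 = 2,719,382,400 bytes.
Track C: exactly 9 minutes = 540 s; 11,025 × 540 × 1 × 2 = 11,907,000 bytes.
Track D: 1 h 4 min 12 s = 3,852 s; 37,800 × 3,852 × 4 × 2 = 1,164,844,800 bytes.
Total = 3,920,454,200 bytes = 3920.45 MB.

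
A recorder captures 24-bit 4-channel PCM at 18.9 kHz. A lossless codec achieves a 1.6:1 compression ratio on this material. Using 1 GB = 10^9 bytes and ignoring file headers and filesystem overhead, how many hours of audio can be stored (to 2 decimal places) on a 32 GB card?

Uncompressed byte rate = 18,900 × 3 × 4 = 226,800 bytes/s.
After 1.6:1 compression, effective rate ≈ 141750 bytes/s.
Capacity = 32 × 1,000,000,000 = 32,000,000,000 bytes.
32,000,000,000 / effective rate ≈ 225749.56 s → 62.71 hours.

62.71 hours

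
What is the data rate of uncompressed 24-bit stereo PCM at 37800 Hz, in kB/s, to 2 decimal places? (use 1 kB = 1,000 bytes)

Bit rate = 37,800 × 24 × 2 = 1,814,400 bits/s.
1,814,400 / 8 = 226,800 B/s = 226.80 kB/s.

226.80 kB/s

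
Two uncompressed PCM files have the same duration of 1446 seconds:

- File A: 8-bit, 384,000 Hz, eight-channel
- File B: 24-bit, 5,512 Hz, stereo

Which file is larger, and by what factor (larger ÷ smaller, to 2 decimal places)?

File A: 384,000 × 1 × 8 = 3,072,000 bytes/s.
File B: 5,512 × 3 × 2 = 33,072 bytes/s.
File A is larger; ratio = 4,442,112,000 / 47,822,112 = 92.89.

File A, by a factor of 92.89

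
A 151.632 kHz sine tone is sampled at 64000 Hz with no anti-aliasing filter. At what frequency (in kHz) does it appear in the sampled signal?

Nyquist = 64,000/2 = 32,000 Hz; 151,632 Hz exceeds it.
Alias = |151,632 − 2×64,000| = |151,632 − 128,000| = 23,632 Hz = 23.632 kHz.

23.632 kHz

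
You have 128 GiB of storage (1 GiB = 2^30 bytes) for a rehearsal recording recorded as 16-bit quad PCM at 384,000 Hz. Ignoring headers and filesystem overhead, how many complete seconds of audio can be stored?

Uncompressed byte rate = 384,000 × 2 × 4 = 3,072,000 bytes/s.
Capacity = 128 × 1,073,741,824 = 137,438,953,472 bytes.
137,438,953,472 / 3,072,000 ≈ 44739.24 s → 44,739 seconds.

44,739 seconds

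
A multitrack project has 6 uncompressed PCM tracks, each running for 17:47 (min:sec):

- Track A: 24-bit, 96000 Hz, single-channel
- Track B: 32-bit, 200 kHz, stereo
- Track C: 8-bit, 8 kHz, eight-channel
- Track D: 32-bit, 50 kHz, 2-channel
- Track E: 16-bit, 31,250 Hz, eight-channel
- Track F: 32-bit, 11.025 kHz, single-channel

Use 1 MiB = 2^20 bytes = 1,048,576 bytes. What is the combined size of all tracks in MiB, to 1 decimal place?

17:47 (min:sec) = 1,067 s.
Track A: 96,000 × 1,067 × 3 × 1 = 307,296,000 bytes.
Track B: 200,000 × 1,067 × 4 × 2 = 1,707,200,000 bytes.
Track C: 8,000 × 1,067 × 1 × 8 = 68,288,000 bytes.
Track D: 50,000 × 1,067 × 4 × 2 = 426,800,000 bytes.
Track E: 31,250 × 1,067 × 2 × 8 = 533,500,000 bytes.
Track F: 11,025 × 1,067 × 4 × 1 = 47,054,700 bytes.
Total = 3,090,138,700 bytes = 2947.0 MiB.

2947.0 MiB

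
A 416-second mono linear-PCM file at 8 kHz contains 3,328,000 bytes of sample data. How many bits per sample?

8 bits

Bytes per sample = 3,328,000 / (8,000 × 416 × 1) = 3,328,000 / 3,328,000 = 1.
Bit depth = 1 × 8 = 8 bits.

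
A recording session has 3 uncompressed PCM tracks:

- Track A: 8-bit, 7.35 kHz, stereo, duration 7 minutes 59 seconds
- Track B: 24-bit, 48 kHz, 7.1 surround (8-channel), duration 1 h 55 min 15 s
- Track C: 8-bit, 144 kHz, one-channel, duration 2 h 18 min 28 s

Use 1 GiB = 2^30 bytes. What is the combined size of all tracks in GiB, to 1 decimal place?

8.5 GiB

Track A: 7 minutes 59 seconds = 479 s; 7,350 × 479 × 1 × 2 = 7,041,300 bytes.
Track B: 1 h 55 min 15 s = 6,915 s; 48,000 × 6,915 × 3 × 8 = 7,966,080,000 bytes.
Track C: 2 h 18 min 28 s = 8,308 s; 144,000 × 8,308 × 1 × 1 = 1,196,352,000 bytes.
Total = 9,169,473,300 bytes = 8.5 GiB.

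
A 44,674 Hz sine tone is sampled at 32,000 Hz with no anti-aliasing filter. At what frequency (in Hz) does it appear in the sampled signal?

12,674 Hz

Nyquist = 32,000/2 = 16,000 Hz; 44,674 Hz exceeds it.
Alias = |44,674 − 1×32,000| = |44,674 − 32,000| = 12,674 Hz.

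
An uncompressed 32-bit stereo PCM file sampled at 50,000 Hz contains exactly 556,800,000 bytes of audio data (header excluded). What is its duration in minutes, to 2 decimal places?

Byte rate = 50,000 × 4 × 2 = 400,000 bytes/s.
Duration = 556,800,000 / 400,000 = 1,392 s.
1,392 s / 60 = 23.20 minutes.

23.20 minutes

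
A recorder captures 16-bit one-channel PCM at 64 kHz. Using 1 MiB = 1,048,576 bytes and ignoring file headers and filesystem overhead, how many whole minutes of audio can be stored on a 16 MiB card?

2 minutes

Uncompressed byte rate = 64,000 × 2 × 1 = 128,000 bytes/s.
Capacity = 16 × 1,048,576 = 16,777,216 bytes.
16,777,216 / 128,000 ≈ 131.07 s → 2 minutes.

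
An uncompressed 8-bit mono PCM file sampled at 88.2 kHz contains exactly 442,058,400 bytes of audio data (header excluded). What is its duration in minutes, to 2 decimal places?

Byte rate = 88,200 × 1 × 1 = 88,200 bytes/s.
Duration = 442,058,400 / 88,200 = 5,012 s.
5,012 s / 60 = 83.53 minutes.

83.53 minutes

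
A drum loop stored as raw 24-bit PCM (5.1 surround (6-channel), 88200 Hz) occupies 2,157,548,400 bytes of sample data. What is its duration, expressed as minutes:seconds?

Byte rate = 88,200 × 3 × 6 = 1,587,600 bytes/s.
Duration = 2,157,548,400 / 1,587,600 = 1,359 s.
1,359 s = 22:39.

22:39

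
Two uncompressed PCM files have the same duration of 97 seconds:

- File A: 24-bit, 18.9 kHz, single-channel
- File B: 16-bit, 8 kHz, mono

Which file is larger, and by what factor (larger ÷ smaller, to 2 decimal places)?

File A, by a factor of 3.54

File A: 18,900 × 3 × 1 = 56,700 bytes/s.
File B: 8,000 × 2 × 1 = 16,000 bytes/s.
File A is larger; ratio = 5,499,900 / 1,552,000 = 3.54.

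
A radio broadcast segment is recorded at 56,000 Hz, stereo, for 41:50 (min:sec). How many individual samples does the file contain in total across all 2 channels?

281,120,000 samples

41:50 (min:sec) = 2,510 s.
56,000 × 2,510 s × 2 ch = 281,120,000 samples.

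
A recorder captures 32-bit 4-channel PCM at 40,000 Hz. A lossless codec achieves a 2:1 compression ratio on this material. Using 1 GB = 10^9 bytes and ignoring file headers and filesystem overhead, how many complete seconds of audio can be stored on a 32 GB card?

100,000 seconds

Uncompressed byte rate = 40,000 × 4 × 4 = 640,000 bytes/s.
After 2:1 compression, effective rate ≈ 320000 bytes/s.
Capacity = 32 × 1,000,000,000 = 32,000,000,000 bytes.
32,000,000,000 / effective rate ≈ 100000 s → 100,000 seconds.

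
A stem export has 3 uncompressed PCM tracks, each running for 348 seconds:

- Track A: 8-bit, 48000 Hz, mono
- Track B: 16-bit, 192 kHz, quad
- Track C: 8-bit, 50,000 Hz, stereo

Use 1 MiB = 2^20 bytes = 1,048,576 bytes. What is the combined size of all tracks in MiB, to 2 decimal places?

Track A: 48,000 × 348 × 1 × 1 = 16,704,000 bytes.
Track B: 192,000 × 348 × 2 × 4 = 534,528,000 bytes.
Track C: 50,000 × 348 × 1 × 2 = 34,800,000 bytes.
Total = 586,032,000 bytes = 558.88 MiB.

558.88 MiB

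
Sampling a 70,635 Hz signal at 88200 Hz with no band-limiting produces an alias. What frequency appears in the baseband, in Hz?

Nyquist = 88,200/2 = 44,100 Hz; 70,635 Hz exceeds it.
Alias = |70,635 − 1×88,200| = |70,635 − 88,200| = 17,565 Hz.

17,565 Hz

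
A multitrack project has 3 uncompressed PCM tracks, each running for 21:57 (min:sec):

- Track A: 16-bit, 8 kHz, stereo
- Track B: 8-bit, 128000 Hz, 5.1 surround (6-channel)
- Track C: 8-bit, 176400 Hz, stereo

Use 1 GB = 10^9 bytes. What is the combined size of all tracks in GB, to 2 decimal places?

21:57 (min:sec) = 1,317 s.
Track A: 8,000 × 1,317 × 2 × 2 = 42,144,000 bytes.
Track B: 128,000 × 1,317 × 1 × 6 = 1,011,456,000 bytes.
Track C: 176,400 × 1,317 × 1 × 2 = 464,637,600 bytes.
Total = 1,518,237,600 bytes = 1.52 GB.

1.52 GB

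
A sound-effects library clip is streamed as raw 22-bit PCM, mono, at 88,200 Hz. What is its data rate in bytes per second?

242,550 bytes/s

Bit rate = 88,200 × 22 × 1 = 1,940,400 bits/s.
1,940,400 / 8 = 242,550 bytes/s.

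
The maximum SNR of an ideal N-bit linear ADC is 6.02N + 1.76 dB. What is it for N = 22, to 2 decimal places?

6.02 × 22 + 1.76 = 134.20 dB.

134.20 dB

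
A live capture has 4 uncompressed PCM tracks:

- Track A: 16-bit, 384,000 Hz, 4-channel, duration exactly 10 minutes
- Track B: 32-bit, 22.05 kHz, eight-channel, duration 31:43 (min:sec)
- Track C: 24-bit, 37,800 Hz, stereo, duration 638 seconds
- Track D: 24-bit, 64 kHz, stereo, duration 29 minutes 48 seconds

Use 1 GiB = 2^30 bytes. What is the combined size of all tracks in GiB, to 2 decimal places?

Track A: exactly 10 minutes = 600 s; 384,000 × 600 × 2 × 4 = 1,843,200,000 bytes.
Track B: 31:43 (min:sec) = 1,903 s; 22,050 × 1,903 × 4 × 8 = 1,342,756,800 bytes.
Track C: 37,800 × 638 × 3 × 2 = 144,698,400 bytes.
Track D: 29 minutes 48 seconds = 1,788 s; 64,000 × 1,788 × 3 × 2 = 686,592,000 bytes.
Total = 4,017,247,200 bytes = 3.74 GiB.

3.74 GiB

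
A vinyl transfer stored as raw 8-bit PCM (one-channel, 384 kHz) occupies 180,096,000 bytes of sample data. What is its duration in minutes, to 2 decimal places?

7.82 minutes

Byte rate = 384,000 × 1 × 1 = 384,000 bytes/s.
Duration = 180,096,000 / 384,000 = 469 s.
469 s / 60 = 7.82 minutes.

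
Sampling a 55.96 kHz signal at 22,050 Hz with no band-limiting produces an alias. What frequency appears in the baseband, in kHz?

10.19 kHz

Nyquist = 22,050/2 = 11,025 Hz; 55,960 Hz exceeds it.
Alias = |55,960 − 3×22,050| = |55,960 − 66,150| = 10,190 Hz = 10.19 kHz.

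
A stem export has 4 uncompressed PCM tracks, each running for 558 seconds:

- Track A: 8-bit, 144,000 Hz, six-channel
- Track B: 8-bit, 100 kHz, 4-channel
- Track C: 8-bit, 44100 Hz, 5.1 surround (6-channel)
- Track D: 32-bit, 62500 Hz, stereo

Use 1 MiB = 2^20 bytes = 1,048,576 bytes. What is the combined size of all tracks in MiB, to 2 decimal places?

1079.52 MiB

Track A: 144,000 × 558 × 1 × 6 = 482,112,000 bytes.
Track B: 100,000 × 558 × 1 × 4 = 223,200,000 bytes.
Track C: 44,100 × 558 × 1 × 6 = 147,646,800 bytes.
Track D: 62,500 × 558 × 4 × 2 = 279,000,000 bytes.
Total = 1,131,958,800 bytes = 1079.52 MiB.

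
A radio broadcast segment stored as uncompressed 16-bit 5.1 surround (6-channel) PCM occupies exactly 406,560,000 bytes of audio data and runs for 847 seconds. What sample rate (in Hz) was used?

40,000 Hz

Bytes = sample_rate × seconds × bytes_per_sample × channels.
sample_rate = 406,560,000 / (847 × 2 × 6) = 406,560,000 / 10,164 = 40,000 Hz.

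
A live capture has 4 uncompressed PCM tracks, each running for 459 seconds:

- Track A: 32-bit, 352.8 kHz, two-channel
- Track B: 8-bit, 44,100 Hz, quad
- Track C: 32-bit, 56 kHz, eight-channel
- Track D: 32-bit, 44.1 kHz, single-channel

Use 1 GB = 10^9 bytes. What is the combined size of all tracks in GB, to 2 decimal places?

Track A: 352,800 × 459 × 4 × 2 = 1,295,481,600 bytes.
Track B: 44,100 × 459 × 1 × 4 = 80,967,600 bytes.
Track C: 56,000 × 459 × 4 × 8 = 822,528,000 bytes.
Track D: 44,100 × 459 × 4 × 1 = 80,967,600 bytes.
Total = 2,279,944,800 bytes = 2.28 GB.

2.28 GB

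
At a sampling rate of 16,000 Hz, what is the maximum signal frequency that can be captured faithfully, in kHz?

Nyquist frequency = sample rate / 2 = 16,000 / 2 = 8 kHz.

8 kHz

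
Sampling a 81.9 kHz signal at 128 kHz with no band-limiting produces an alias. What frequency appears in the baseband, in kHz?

46.1 kHz

Nyquist = 128,000/2 = 64,000 Hz; 81,900 Hz exceeds it.
Alias = |81,900 − 1×128,000| = |81,900 − 128,000| = 46,100 Hz = 46.1 kHz.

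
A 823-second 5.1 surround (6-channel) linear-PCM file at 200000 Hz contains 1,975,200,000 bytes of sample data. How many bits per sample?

Bytes per sample = 1,975,200,000 / (200,000 × 823 × 6) = 1,975,200,000 / 987,600,000 = 2.
Bit depth = 2 × 8 = 16 bits.

16 bits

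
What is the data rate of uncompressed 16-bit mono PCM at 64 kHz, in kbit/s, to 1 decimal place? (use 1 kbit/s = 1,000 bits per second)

Bit rate = 64,000 × 16 × 1 = 1,024,000 bits/s.
= 1024.0 kbit/s.

1024.0 kbit/s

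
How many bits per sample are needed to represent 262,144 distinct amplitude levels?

log2(262,144) = 18.

18 bits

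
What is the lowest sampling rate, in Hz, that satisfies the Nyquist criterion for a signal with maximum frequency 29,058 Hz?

58,116 Hz

Minimum sample rate = 2 × 29,058 Hz = 58,116 Hz.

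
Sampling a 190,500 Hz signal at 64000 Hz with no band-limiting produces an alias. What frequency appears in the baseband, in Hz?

1,500 Hz

Nyquist = 64,000/2 = 32,000 Hz; 190,500 Hz exceeds it.
Alias = |190,500 − 3×64,000| = |190,500 − 192,000| = 1,500 Hz.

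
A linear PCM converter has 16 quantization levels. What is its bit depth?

4 bits

log2(16) = 4.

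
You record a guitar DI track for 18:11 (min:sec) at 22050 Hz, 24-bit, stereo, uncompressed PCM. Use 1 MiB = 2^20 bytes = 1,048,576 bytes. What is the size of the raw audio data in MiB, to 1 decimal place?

137.7 MiB

Duration = 18:11 (min:sec) = 1,091 s.
Bytes = 22,050 samples/s × 1,091 s × 3 bytes/sample × 2 ch = 144,339,300 bytes.
144,339,300 / 1,048,576 = 137.7 MiB.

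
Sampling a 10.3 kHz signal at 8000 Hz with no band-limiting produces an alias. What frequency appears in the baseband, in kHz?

Nyquist = 8,000/2 = 4,000 Hz; 10,300 Hz exceeds it.
Alias = |10,300 − 1×8,000| = |10,300 − 8,000| = 2,300 Hz = 2.3 kHz.

2.3 kHz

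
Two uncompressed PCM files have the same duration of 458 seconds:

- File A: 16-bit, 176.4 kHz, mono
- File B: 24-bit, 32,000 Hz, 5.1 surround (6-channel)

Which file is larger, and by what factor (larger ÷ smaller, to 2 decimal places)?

File B, by a factor of 1.63

File A: 176,400 × 2 × 1 = 352,800 bytes/s.
File B: 32,000 × 3 × 6 = 576,000 bytes/s.
File B is larger; ratio = 263,808,000 / 161,582,400 = 1.63.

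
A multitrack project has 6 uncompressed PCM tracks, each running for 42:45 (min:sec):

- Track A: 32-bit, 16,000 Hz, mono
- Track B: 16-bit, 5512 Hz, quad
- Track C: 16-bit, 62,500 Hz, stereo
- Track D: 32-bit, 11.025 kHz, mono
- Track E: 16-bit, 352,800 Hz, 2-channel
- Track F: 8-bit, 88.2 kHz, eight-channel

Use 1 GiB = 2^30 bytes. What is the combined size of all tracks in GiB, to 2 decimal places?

6.02 GiB

42:45 (min:sec) = 2,565 s.
Track A: 16,000 × 2,565 × 4 × 1 = 164,160,000 bytes.
Track B: 5,512 × 2,565 × 2 × 4 = 113,106,240 bytes.
Track C: 62,500 × 2,565 × 2 × 2 = 641,250,000 bytes.
Track D: 11,025 × 2,565 × 4 × 1 = 113,116,500 bytes.
Track E: 352,800 × 2,565 × 2 × 2 = 3,619,728,000 bytes.
Track F: 88,200 × 2,565 × 1 × 8 = 1,809,864,000 bytes.
Total = 6,461,224,740 bytes = 6.02 GiB.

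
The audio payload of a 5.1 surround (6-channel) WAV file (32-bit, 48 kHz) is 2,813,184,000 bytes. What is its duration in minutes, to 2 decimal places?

Byte rate = 48,000 × 4 × 6 = 1,152,000 bytes/s.
Duration = 2,813,184,000 / 1,152,000 = 2,442 s.
2,442 s / 60 = 40.70 minutes.

40.70 minutes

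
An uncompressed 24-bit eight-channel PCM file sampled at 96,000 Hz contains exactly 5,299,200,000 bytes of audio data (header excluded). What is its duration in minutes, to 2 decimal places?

Byte rate = 96,000 × 3 × 8 = 2,304,000 bytes/s.
Duration = 5,299,200,000 / 2,304,000 = 2,300 s.
2,300 s / 60 = 38.33 minutes.

38.33 minutes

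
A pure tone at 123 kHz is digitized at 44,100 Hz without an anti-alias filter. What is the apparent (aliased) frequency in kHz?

9.3 kHz

Nyquist = 44,100/2 = 22,050 Hz; 123,000 Hz exceeds it.
Alias = |123,000 − 3×44,100| = |123,000 − 132,300| = 9,300 Hz = 9.3 kHz.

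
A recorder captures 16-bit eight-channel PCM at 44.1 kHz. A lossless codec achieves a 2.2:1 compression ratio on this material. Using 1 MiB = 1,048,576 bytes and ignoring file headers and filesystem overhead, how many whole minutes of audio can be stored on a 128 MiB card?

Uncompressed byte rate = 44,100 × 2 × 8 = 705,600 bytes/s.
After 2.2:1 compression, effective rate ≈ 320727.27 bytes/s.
Capacity = 128 × 1,048,576 = 134,217,728 bytes.
134,217,728 / effective rate ≈ 418.48 s → 6 minutes.

6 minutes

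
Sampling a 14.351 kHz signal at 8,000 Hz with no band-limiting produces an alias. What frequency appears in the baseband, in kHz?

1.649 kHz

Nyquist = 8,000/2 = 4,000 Hz; 14,351 Hz exceeds it.
Alias = |14,351 − 2×8,000| = |14,351 − 16,000| = 1,649 Hz = 1.649 kHz.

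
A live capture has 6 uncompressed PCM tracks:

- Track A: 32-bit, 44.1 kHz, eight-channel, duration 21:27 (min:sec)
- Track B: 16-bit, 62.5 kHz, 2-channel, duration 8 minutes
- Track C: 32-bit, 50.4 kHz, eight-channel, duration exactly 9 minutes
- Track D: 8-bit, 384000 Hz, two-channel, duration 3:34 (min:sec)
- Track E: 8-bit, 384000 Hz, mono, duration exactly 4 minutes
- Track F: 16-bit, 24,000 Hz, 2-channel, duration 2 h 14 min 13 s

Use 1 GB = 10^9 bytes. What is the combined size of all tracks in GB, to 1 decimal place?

Track A: 21:27 (min:sec) = 1,287 s; 44,100 × 1,287 × 4 × 8 = 1,816,214,400 bytes.
Track B: 8 minutes = 480 s; 62,500 × 480 × 2 × 2 = 120,000,000 bytes.
Track C: exactly 9 minutes = 540 s; 50,400 × 540 × 4 × 8 = 870,912,000 bytes.
Track D: 3:34 (min:sec) = 214 s; 384,000 × 214 × 1 × 2 = 164,352,000 bytes.
Track E: exactly 4 minutes = 240 s; 384,000 × 240 × 1 × 1 = 92,160,000 bytes.
Track F: 2 h 14 min 13 s = 8,053 s; 24,000 × 8,053 × 2 × 2 = 773,088,000 bytes.
Total = 3,836,726,400 bytes = 3.8 GB.

3.8 GB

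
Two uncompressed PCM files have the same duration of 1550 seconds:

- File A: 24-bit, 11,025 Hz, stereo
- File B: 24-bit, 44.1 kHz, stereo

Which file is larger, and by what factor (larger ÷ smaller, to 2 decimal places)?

File A: 11,025 × 3 × 2 = 66,150 bytes/s.
File B: 44,100 × 3 × 2 = 264,600 bytes/s.
File B is larger; ratio = 410,130,000 / 102,532,500 = 4.00.

File B, by a factor of 4.00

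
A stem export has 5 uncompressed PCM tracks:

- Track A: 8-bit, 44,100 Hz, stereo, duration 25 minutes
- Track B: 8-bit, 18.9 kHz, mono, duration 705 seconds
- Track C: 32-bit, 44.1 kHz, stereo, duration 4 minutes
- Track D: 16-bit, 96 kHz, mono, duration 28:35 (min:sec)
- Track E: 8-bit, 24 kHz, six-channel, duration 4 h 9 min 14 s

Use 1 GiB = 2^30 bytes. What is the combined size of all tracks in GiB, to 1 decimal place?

2.5 GiB

Track A: 25 minutes = 1,500 s; 44,100 × 1,500 × 1 × 2 = 132,300,000 bytes.
Track B: 18,900 × 705 × 1 × 1 = 13,324,500 bytes.
Track C: 4 minutes = 240 s; 44,100 × 240 × 4 × 2 = 84,672,000 bytes.
Track D: 28:35 (min:sec) = 1,715 s; 96,000 × 1,715 × 2 × 1 = 329,280,000 bytes.
Track E: 4 h 9 min 14 s = 14,954 s; 24,000 × 14,954 × 1 × 6 = 2,153,376,000 bytes.
Total = 2,712,952,500 bytes = 2.5 GiB.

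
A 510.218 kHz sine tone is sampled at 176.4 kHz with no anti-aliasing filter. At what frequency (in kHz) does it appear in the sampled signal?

Nyquist = 176,400/2 = 88,200 Hz; 510,218 Hz exceeds it.
Alias = |510,218 − 3×176,400| = |510,218 − 529,200| = 18,982 Hz = 18.982 kHz.

18.982 kHz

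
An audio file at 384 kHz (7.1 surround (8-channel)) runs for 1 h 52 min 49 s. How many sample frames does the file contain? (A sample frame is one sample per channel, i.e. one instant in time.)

1 h 52 min 49 s = 6,769 s.
384,000 samples/s × 6,769 s = 2,599,296,000 frames.

2,599,296,000 sample frames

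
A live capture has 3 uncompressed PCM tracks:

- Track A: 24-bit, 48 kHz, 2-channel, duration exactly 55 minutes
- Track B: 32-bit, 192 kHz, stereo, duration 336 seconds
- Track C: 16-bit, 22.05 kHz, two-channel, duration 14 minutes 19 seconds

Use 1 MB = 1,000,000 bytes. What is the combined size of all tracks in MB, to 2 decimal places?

1542.26 MB

Track A: exactly 55 minutes = 3,300 s; 48,000 × 3,300 × 3 × 2 = 950,400,000 bytes.
Track B: 192,000 × 336 × 4 × 2 = 516,096,000 bytes.
Track C: 14 minutes 19 seconds = 859 s; 22,050 × 859 × 2 × 2 = 75,763,800 bytes.
Total = 1,542,259,800 bytes = 1542.26 MB.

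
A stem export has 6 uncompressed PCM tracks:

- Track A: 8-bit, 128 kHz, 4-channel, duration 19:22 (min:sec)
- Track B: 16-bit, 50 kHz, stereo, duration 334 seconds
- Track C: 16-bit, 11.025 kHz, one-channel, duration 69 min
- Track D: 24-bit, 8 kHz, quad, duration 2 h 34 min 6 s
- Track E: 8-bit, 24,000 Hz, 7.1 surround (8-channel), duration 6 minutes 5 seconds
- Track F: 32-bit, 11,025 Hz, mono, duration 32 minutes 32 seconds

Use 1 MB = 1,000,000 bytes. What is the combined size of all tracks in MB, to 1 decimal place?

1796.8 MB

Track A: 19:22 (min:sec) = 1,162 s; 128,000 × 1,162 × 1 × 4 = 594,944,000 bytes.
Track B: 50,000 × 334 × 2 × 2 = 66,800,000 bytes.
Track C: 69 min = 4,140 s; 11,025 × 4,140 × 2 × 1 = 91,287,000 bytes.
Track D: 2 h 34 min 6 s = 9,246 s; 8,000 × 9,246 × 3 × 4 = 887,616,000 bytes.
Track E: 6 minutes 5 seconds = 365 s; 24,000 × 365 × 1 × 8 = 70,080,000 bytes.
Track F: 32 minutes 32 seconds = 1,952 s; 11,025 × 1,952 × 4 × 1 = 86,083,200 bytes.
Total = 1,796,810,200 bytes = 1796.8 MB.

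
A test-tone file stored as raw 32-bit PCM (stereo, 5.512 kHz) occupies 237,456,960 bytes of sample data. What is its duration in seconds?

Byte rate = 5,512 × 4 × 2 = 44,096 bytes/s.
Duration = 237,456,960 / 44,096 = 5,385 s.

5,385 seconds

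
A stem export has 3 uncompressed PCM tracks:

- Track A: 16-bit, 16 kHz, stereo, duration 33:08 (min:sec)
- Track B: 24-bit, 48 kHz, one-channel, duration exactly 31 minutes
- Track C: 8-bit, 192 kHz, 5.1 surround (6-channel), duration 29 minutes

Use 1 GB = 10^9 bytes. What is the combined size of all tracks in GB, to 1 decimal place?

Track A: 33:08 (min:sec) = 1,988 s; 16,000 × 1,988 × 2 × 2 = 127,232,000 bytes.
Track B: exactly 31 minutes = 1,860 s; 48,000 × 1,860 × 3 × 1 = 267,840,000 bytes.
Track C: 29 minutes = 1,740 s; 192,000 × 1,740 × 1 × 6 = 2,004,480,000 bytes.
Total = 2,399,552,000 bytes = 2.4 GB.

2.4 GB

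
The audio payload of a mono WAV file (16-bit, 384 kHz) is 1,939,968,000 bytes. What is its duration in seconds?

Byte rate = 384,000 × 2 × 1 = 768,000 bytes/s.
Duration = 1,939,968,000 / 768,000 = 2,526 s.

2,526 seconds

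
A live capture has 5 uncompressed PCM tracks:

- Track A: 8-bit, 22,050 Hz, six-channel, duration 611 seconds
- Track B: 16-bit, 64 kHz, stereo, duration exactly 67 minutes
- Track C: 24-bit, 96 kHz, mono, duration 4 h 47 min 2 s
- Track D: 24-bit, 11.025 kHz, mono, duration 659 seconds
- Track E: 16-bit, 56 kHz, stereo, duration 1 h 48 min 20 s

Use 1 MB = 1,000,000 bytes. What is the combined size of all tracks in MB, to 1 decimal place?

7547.7 MB

Track A: 22,050 × 611 × 1 × 6 = 80,835,300 bytes.
Track B: exactly 67 minutes = 4,020 s; 64,000 × 4,020 × 2 × 2 = 1,029,120,000 bytes.
Track C: 4 h 47 min 2 s = 17,222 s; 96,000 × 17,222 × 3 × 1 = 4,959,936,000 bytes.
Track D: 11,025 × 659 × 3 × 1 = 21,796,425 bytes.
Track E: 1 h 48 min 20 s = 6,500 s; 56,000 × 6,500 × 2 × 2 = 1,456,000,000 bytes.
Total = 7,547,687,725 bytes = 7547.7 MB.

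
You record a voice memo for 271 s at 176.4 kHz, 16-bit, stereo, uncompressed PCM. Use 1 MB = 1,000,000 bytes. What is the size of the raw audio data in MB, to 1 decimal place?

191.2 MB

Bytes = 176,400 samples/s × 271 s × 2 bytes/sample × 2 ch = 191,217,600 bytes.
191,217,600 / 1,000,000 = 191.2 MB.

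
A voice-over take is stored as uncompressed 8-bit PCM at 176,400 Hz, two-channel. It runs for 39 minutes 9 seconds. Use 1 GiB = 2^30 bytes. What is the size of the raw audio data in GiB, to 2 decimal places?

0.77 GiB

Duration = 39 minutes 9 seconds = 2,349 s.
Bytes = 176,400 samples/s × 2,349 s × 1 bytes/sample × 2 ch = 828,727,200 bytes.
828,727,200 / 1,073,741,824 = 0.77 GiB.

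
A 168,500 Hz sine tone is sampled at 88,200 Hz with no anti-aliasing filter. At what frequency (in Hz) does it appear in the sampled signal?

7,900 Hz

Nyquist = 88,200/2 = 44,100 Hz; 168,500 Hz exceeds it.
Alias = |168,500 − 2×88,200| = |168,500 − 176,400| = 7,900 Hz.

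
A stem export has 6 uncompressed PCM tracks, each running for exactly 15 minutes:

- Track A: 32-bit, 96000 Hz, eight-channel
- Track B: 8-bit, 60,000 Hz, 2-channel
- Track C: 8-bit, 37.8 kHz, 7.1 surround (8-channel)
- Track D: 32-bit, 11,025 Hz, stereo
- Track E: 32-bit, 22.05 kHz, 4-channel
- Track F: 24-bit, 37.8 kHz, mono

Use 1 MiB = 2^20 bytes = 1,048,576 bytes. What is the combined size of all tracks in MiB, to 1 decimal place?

exactly 15 minutes = 900 s.
Track A: 96,000 × 900 × 4 × 8 = 2,764,800,000 bytes.
Track B: 60,000 × 900 × 1 × 2 = 108,000,000 bytes.
Track C: 37,800 × 900 × 1 × 8 = 272,160,000 bytes.
Track D: 11,025 × 900 × 4 × 2 = 79,380,000 bytes.
Track E: 22,050 × 900 × 4 × 4 = 317,520,000 bytes.
Track F: 37,800 × 900 × 3 × 1 = 102,060,000 bytes.
Total = 3,643,920,000 bytes = 3475.1 MiB.

3475.1 MiB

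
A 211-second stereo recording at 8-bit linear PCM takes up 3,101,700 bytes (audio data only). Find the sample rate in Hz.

Bytes = sample_rate × seconds × bytes_per_sample × channels.
sample_rate = 3,101,700 / (211 × 1 × 2) = 3,101,700 / 422 = 7,350 Hz.

7,350 Hz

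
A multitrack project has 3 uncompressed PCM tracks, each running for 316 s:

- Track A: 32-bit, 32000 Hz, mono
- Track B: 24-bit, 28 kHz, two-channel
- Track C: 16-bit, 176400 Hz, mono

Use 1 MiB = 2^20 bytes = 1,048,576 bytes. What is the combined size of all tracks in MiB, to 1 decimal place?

Track A: 32,000 × 316 × 4 × 1 = 40,448,000 bytes.
Track B: 28,000 × 316 × 3 × 2 = 53,088,000 bytes.
Track C: 176,400 × 316 × 2 × 1 = 111,484,800 bytes.
Total = 205,020,800 bytes = 195.5 MiB.

195.5 MiB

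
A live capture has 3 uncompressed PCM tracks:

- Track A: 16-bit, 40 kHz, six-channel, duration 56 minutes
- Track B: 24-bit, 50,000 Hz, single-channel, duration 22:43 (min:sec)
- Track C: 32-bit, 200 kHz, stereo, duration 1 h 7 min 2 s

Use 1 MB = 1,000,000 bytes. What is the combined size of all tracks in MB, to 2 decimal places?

8252.45 MB

Track A: 56 minutes = 3,360 s; 40,000 × 3,360 × 2 × 6 = 1,612,800,000 bytes.
Track B: 22:43 (min:sec) = 1,363 s; 50,000 × 1,363 × 3 × 1 = 204,450,000 bytes.
Track C: 1 h 7 min 2 s = 4,022 s; 200,000 × 4,022 × 4 × 2 = 6,435,200,000 bytes.
Total = 8,252,450,000 bytes = 8252.45 MB.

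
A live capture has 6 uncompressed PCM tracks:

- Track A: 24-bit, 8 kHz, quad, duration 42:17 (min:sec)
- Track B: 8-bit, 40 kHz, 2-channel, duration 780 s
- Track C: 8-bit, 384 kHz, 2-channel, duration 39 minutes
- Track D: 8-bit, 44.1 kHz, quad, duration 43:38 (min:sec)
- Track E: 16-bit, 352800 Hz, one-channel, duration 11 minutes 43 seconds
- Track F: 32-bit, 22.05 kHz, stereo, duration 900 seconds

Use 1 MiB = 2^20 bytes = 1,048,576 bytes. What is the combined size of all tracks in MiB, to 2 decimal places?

3070.53 MiB

Track A: 42:17 (min:sec) = 2,537 s; 8,000 × 2,537 × 3 × 4 = 243,552,000 bytes.
Track B: 40,000 × 780 × 1 × 2 = 62,400,000 bytes.
Track C: 39 minutes = 2,340 s; 384,000 × 2,340 × 1 × 2 = 1,797,120,000 bytes.
Track D: 43:38 (min:sec) = 2,618 s; 44,100 × 2,618 × 1 × 4 = 461,815,200 bytes.
Track E: 11 minutes 43 seconds = 703 s; 352,800 × 703 × 2 × 1 = 496,036,800 bytes.
Track F: 22,050 × 900 × 4 × 2 = 158,760,000 bytes.
Total = 3,219,684,000 bytes = 3070.53 MiB.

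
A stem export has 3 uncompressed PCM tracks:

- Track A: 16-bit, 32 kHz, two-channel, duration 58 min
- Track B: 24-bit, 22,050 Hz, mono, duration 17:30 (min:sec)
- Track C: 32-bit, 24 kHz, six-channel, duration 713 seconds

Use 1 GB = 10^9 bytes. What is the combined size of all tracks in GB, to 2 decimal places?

0.93 GB

Track A: 58 min = 3,480 s; 32,000 × 3,480 × 2 × 2 = 445,440,000 bytes.
Track B: 17:30 (min:sec) = 1,050 s; 22,050 × 1,050 × 3 × 1 = 69,457,500 bytes.
Track C: 24,000 × 713 × 4 × 6 = 410,688,000 bytes.
Total = 925,585,500 bytes = 0.93 GB.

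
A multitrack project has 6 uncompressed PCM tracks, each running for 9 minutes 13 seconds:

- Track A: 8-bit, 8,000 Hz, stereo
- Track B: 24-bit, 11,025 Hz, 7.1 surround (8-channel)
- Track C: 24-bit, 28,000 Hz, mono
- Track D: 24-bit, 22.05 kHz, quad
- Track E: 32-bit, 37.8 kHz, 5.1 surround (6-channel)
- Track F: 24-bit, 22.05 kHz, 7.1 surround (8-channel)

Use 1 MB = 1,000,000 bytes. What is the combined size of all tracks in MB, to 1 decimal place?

1142.3 MB

9 minutes 13 seconds = 553 s.
Track A: 8,000 × 553 × 1 × 2 = 8,848,000 bytes.
Track B: 11,025 × 553 × 3 × 8 = 146,323,800 bytes.
Track C: 28,000 × 553 × 3 × 1 = 46,452,000 bytes.
Track D: 22,050 × 553 × 3 × 4 = 146,323,800 bytes.
Track E: 37,800 × 553 × 4 × 6 = 501,681,600 bytes.
Track F: 22,050 × 553 × 3 × 8 = 292,647,600 bytes.
Total = 1,142,276,800 bytes = 1142.3 MB.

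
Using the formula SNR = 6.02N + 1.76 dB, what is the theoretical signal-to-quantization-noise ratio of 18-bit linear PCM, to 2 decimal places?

6.02 × 18 + 1.76 = 110.12 dB.

110.12 dB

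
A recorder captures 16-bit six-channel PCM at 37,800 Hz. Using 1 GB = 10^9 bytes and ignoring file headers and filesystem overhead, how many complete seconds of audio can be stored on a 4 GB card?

8,818 seconds

Uncompressed byte rate = 37,800 × 2 × 6 = 453,600 bytes/s.
Capacity = 4 × 1,000,000,000 = 4,000,000,000 bytes.
4,000,000,000 / 453,600 ≈ 8818.34 s → 8,818 seconds.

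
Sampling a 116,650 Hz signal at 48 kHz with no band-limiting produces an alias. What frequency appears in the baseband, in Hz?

Nyquist = 48,000/2 = 24,000 Hz; 116,650 Hz exceeds it.
Alias = |116,650 − 2×48,000| = |116,650 − 96,000| = 20,650 Hz.

20,650 Hz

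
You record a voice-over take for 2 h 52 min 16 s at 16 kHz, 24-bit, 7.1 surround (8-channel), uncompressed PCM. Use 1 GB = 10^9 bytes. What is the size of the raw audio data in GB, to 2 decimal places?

3.97 GB

Duration = 2 h 52 min 16 s = 10,336 s.
Bytes = 16,000 samples/s × 10,336 s × 3 bytes/sample × 8 ch = 3,969,024,000 bytes.
3,969,024,000 / 1,000,000,000 = 3.97 GB.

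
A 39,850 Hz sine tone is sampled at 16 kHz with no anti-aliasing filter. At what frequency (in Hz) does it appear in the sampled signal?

Nyquist = 16,000/2 = 8,000 Hz; 39,850 Hz exceeds it.
Alias = |39,850 − 2×16,000| = |39,850 − 32,000| = 7,850 Hz.

7,850 Hz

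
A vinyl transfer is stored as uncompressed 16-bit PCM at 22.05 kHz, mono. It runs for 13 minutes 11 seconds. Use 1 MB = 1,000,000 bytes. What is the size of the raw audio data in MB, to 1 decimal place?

Duration = 13 minutes 11 seconds = 791 s.
Bytes = 22,050 samples/s × 791 s × 2 bytes/sample × 1 ch = 34,883,100 bytes.
34,883,100 / 1,000,000 = 34.9 MB.

34.9 MB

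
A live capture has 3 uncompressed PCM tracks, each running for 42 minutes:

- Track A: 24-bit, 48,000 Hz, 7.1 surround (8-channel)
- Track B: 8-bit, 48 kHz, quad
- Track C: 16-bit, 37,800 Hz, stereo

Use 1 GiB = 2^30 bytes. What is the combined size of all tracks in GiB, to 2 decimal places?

3.51 GiB

42 minutes = 2,520 s.
Track A: 48,000 × 2,520 × 3 × 8 = 2,903,040,000 bytes.
Track B: 48,000 × 2,520 × 1 × 4 = 483,840,000 bytes.
Track C: 37,800 × 2,520 × 2 × 2 = 381,024,000 bytes.
Total = 3,767,904,000 bytes = 3.51 GiB.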